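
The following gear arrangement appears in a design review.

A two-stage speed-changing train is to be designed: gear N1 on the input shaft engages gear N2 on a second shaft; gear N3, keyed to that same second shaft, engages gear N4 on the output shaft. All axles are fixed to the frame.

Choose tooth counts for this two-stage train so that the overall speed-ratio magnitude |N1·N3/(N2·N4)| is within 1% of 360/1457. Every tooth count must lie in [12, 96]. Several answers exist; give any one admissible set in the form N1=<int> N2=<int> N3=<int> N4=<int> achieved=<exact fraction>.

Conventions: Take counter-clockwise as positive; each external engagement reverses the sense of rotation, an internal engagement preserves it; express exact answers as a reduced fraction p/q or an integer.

N1=12 N2=31 N3=30 N4=47 achieved=360/1457

design class (target 360/1457): fixed-axis compound train
target = 360/1457 in lowest terms: an exact hit needs N1·N3 = k·360 and N2·N4 = k·1457 for one integer k, every count in [12, 96]; additionally prefer no 1:1 stage (N1 ≠ N2, N3 ≠ N4)
k = 1: N1·N3 = 360 = 12·30, N2·N4 = 1457 = 31·47
achieved = 12·30/(31·47) = 360/1457; |achieved − target| = 0 ≤ 18/7285 ✓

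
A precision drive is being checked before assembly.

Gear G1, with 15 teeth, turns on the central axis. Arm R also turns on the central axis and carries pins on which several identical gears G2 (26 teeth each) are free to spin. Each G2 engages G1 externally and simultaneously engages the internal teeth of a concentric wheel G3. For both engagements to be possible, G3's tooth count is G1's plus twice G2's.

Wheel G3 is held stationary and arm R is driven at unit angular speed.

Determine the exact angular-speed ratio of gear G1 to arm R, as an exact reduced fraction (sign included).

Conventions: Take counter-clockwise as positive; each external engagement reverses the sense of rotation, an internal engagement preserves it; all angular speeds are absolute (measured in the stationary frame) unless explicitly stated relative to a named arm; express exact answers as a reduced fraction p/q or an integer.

82/15

topology: planetary set — G1 15T / G2 26T / G3 67T, arm = carrier (Willis)
ring teeth: 15 + 2·26 = 67
15(ω_sun−ω_arm) = −67(ω_ring−ω_arm),  ω_ring = 0, ω_arm = 1
ω_sun = 1 − (67/15)(0−1) = 82/15
ω_out/ω_in = 82/15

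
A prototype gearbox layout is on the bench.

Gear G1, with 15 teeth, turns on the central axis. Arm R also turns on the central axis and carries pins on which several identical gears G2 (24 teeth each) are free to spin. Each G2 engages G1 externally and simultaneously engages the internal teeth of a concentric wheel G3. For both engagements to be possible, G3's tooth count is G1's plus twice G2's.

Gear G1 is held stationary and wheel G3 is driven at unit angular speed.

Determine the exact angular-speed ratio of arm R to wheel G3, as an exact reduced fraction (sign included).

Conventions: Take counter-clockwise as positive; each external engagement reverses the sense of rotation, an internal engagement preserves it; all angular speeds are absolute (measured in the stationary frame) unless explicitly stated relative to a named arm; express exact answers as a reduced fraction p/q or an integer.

21/26

recognized (axles ride arm R): planetary set, 15/24/63 teeth
ring teeth: 15 + 2·24 = 63
15(ω_sun−ω_arm) = −63(ω_ring−ω_arm),  ω_sun = 0, ω_ring = 1
15(0−ω_arm) = −63(1−ω_arm)  ⇒  78·ω_arm = 63  ⇒  ω_arm = 21/26
ω_out/ω_in = 21/26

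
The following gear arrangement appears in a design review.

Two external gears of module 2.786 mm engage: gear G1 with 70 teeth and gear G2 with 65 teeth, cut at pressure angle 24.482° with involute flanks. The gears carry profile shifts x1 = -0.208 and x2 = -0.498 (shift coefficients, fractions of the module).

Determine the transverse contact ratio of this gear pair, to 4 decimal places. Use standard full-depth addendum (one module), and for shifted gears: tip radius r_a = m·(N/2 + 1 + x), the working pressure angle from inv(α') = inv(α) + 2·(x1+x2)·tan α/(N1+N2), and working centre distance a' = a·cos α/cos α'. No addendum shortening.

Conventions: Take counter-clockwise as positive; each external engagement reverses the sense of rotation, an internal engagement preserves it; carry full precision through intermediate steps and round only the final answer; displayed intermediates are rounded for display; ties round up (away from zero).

class = single-mesh tooth geometry [involute pair 70T × 65T, m = 2.786]
base radii: r_b1 = 88.743023, r_b2 = 82.404235
tip radii: r_a1 = 99.716512, r_a2 = 91.943572
inv(α') = inv(24.482°) + 2·(-0.208-0.498)·tan α/(70+65) = 0.02329281  ⇒  α' = 23.07721°
a' = a·cos α / cos α' = 188.0550·cos 24.482°/cos 23.07721° = 186.034183
action lengths: √(r_a1²−r_b1²) = 45.475913, √(r_a2²−r_b2²) = 40.781888
base pitch p_b = π·m·cos α = 7.965555
CR = (45.475913 + 40.781888 − 186.034183·sin 23.07721°)/7.965555 = 1.674429
contact ratio ≈ 1.6744

1.6744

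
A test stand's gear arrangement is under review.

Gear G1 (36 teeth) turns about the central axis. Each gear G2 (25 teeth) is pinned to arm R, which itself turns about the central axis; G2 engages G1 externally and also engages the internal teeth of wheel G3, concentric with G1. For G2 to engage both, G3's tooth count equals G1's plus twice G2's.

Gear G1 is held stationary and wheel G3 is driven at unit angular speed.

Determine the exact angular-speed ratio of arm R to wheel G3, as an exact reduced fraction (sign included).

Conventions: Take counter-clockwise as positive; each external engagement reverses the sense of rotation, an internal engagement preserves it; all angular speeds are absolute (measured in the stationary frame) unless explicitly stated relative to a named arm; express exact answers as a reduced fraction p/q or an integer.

planetary set (36T centre, 25T on arm, 86T internal) — Willis relation
ring teeth: 36 + 2·25 = 86
36(ω_sun−ω_arm) = −86(ω_ring−ω_arm),  ω_sun = 0, ω_ring = 1
36(0−ω_arm) = −86(1−ω_arm)  ⇒  122·ω_arm = 86  ⇒  ω_arm = 43/61
ω_out/ω_in = 43/61

43/61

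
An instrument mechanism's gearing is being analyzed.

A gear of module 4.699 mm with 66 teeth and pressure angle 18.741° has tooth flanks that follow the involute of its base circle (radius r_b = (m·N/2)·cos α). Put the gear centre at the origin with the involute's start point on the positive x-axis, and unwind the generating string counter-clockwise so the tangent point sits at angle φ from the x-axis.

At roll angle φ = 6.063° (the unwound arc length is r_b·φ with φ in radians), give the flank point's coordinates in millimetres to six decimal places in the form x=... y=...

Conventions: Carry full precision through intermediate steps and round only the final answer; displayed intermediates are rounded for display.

topology: single-mesh involute geometry — m = 4.699, N = 66
pitch radius r_p = m·N/2 = 4.699·66/2 = 155.067000
base radius r_b = r_p·cos α = 155.067000·cos 18.741° = 146.845442
roll angle φ = 6.063° = 0.10581931 rad
x = r_b·(cos φ + φ·sin φ) = 147.665310
y = r_b·(sin φ − φ·cos φ) = 0.057936

x=147.665310 y=0.057936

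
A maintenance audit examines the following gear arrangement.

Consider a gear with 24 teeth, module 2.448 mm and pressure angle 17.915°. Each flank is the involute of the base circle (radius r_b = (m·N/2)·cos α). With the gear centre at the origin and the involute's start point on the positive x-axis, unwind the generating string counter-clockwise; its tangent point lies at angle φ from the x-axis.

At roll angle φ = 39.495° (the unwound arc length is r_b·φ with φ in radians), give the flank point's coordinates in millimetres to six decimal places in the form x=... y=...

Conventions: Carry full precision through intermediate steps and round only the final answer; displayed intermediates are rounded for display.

topology: single-mesh involute geometry — m = 2.448, N = 24
pitch radius r_p = m·N/2 = 2.448·24/2 = 29.376000
base radius r_b = r_p·cos α = 29.376000·cos 17.915° = 27.951672
roll angle φ = 39.495° = 0.68931779 rad
x = r_b·(cos φ + φ·sin φ) = 33.824143
y = r_b·(sin φ − φ·cos φ) = 2.909156

x=33.824143 y=2.909156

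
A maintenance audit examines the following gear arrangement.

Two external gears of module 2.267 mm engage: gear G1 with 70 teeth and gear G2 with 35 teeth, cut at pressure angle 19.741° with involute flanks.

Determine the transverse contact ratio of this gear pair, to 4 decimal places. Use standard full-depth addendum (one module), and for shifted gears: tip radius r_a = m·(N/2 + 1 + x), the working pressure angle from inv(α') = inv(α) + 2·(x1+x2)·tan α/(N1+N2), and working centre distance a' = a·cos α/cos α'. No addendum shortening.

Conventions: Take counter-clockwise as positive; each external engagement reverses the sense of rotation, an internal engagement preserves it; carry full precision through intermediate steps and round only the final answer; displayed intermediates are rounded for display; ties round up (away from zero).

class = single-mesh tooth geometry [involute pair 70T × 35T, m = 2.267]
base radii: r_b1 = 74.681822, r_b2 = 37.340911
tip radii: r_a1 = 81.612000, r_a2 = 41.939500
no profile shift: α' = α, a' = a
action lengths: √(r_a1²−r_b1²) = 32.911154, √(r_a2²−r_b2²) = 19.093927
base pitch p_b = π·m·cos α = 6.703425
CR = (32.911154 + 19.093927 − 119.017500·sin 19.74100°)/6.703425 = 1.760992
contact ratio ≈ 1.7610

1.7610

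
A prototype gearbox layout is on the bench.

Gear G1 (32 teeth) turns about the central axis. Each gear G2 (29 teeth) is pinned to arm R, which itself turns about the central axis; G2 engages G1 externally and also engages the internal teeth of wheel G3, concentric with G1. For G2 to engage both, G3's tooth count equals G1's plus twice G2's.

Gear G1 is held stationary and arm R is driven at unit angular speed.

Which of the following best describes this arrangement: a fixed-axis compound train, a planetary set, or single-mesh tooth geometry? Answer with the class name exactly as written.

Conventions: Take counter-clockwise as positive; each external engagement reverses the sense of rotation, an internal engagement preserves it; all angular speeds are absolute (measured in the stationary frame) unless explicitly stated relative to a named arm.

class = planetary set [G3 = 32+2·29 = 90; Willis about the carrier]
classification: planetary set

planetary set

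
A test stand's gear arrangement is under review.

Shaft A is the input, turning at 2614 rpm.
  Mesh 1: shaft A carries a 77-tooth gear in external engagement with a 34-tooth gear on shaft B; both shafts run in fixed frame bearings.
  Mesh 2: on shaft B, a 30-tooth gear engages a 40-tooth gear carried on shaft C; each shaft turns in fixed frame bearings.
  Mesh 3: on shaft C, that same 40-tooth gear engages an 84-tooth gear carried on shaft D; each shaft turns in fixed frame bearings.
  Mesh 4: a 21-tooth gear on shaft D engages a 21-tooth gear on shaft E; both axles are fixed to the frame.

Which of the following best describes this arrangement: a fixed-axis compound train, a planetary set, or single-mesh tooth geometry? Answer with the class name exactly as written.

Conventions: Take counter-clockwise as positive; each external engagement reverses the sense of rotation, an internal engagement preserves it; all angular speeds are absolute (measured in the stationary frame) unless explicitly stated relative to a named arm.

4-mesh fixed-axis compound train (all bearings frame-fixed)
classification: fixed-axis compound train

fixed-axis compound train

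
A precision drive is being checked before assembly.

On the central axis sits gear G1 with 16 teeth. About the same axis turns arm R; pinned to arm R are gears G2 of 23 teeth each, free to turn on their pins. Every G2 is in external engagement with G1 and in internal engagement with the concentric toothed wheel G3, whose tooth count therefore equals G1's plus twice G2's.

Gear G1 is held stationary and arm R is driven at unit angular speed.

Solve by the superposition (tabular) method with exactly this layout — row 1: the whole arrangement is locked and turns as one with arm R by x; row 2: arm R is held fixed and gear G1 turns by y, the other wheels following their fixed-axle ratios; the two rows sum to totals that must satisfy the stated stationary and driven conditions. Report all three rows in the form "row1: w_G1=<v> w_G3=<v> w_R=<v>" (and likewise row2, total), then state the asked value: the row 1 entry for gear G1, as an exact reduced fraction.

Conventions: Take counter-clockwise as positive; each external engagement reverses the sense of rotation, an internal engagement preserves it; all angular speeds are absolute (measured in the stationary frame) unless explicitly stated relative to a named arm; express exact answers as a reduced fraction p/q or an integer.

topology: planetary set — G1 16T / G2 23T / G3 62T, arm = carrier (Willis)
superposition row 1 [locked train]: every member turns x
row 2 — arm fixed, fixed-axis ratios: sun y, ring −(16/62)·y, arm 0
boundary: total ω_sun = x + y = 0 and total ω_arm = x = 1  ⇒  y = -1, x = 1
row 2 ring = −(16/62)·(-1) = 8/31
totals (row 1 + row 2): sun 1 + (-1) = 0, ring 1 + 8/31 = 39/31, arm 1 + 0 = 1
asked cell (row1, sun) = 1

row1: w_G1=1 w_G3=1 w_R=1
row2: w_G1=-1 w_G3=8/31 w_R=0
total: w_G1=0 w_G3=39/31 w_R=1
asked value: 1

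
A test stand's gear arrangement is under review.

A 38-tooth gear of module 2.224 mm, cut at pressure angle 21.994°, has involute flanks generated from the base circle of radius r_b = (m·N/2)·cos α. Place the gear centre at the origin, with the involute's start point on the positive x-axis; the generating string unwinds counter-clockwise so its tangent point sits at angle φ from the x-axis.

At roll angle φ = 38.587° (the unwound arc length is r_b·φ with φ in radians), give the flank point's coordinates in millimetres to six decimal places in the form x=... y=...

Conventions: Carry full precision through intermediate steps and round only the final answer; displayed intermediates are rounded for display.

x=47.083763 y=3.811353

recognized (one wheel, involute flank): single-mesh tooth geometry, m = 2.224, N = 38
pitch radius r_p = m·N/2 = 2.224·38/2 = 42.256000
base radius r_b = r_p·cos α = 42.256000·cos 21.994° = 39.180738
roll angle φ = 38.587° = 0.67347020 rad
x = r_b·(cos φ + φ·sin φ) = 47.083763
y = r_b·(sin φ − φ·cos φ) = 3.811353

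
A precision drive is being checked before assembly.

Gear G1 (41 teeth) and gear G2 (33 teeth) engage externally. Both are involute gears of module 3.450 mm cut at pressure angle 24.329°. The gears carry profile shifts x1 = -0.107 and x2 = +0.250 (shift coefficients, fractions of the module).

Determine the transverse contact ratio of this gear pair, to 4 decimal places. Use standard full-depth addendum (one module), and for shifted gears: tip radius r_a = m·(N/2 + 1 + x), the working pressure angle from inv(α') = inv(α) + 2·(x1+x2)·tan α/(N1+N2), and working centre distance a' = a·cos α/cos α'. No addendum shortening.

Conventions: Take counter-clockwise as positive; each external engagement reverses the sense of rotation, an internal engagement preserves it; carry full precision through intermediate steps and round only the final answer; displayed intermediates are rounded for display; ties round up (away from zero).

recognized (one external pair, fixed centres): single-mesh tooth geometry, m = 3.450, N1 = 41, N2 = 33
base radii: r_b1 = 64.444257, r_b2 = 51.869768
tip radii: r_a1 = 73.805850, r_a2 = 61.237500
inv(α') = inv(24.329°) + 2·(-0.107+0.250)·tan α/(41+33) = 0.02925304  ⇒  α' = 24.80800°
a' = a·cos α / cos α' = 127.6500·cos 24.329°/cos 24.80800° = 128.138817
action lengths: √(r_a1²−r_b1²) = 35.975564, √(r_a2²−r_b2²) = 32.550861
base pitch p_b = π·m·cos α = 9.875981
CR = (35.975564 + 32.550861 − 128.138817·sin 24.80800°)/9.875981 = 1.494747
contact ratio ≈ 1.4947

1.4947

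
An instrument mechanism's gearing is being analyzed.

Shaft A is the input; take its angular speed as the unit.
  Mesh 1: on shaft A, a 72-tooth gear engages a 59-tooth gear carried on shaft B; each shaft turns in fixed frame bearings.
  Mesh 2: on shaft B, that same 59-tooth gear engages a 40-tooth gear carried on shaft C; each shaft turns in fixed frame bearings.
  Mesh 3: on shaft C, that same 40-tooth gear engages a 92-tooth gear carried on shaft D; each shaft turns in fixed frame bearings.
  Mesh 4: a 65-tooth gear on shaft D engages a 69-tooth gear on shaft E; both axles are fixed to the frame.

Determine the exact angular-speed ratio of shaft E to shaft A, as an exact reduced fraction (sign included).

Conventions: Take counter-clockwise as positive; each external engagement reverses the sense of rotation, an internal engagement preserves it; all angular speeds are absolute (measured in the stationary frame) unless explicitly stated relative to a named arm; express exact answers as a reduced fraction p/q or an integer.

390/529

class = fixed-axis compound train [4 meshes; 4 ratios multiply, 4 sense flips]
mesh 1 [72T→59T]: running ratio 72/59, sense −
mesh 2 [59T→40T]: running ratio 9/5, sense +
mesh 3 [40T→92T]: running ratio 18/23, sense −
mesh 4 [65T→69T]: running ratio 390/529, sense +
ω_out/ω_in = 390/529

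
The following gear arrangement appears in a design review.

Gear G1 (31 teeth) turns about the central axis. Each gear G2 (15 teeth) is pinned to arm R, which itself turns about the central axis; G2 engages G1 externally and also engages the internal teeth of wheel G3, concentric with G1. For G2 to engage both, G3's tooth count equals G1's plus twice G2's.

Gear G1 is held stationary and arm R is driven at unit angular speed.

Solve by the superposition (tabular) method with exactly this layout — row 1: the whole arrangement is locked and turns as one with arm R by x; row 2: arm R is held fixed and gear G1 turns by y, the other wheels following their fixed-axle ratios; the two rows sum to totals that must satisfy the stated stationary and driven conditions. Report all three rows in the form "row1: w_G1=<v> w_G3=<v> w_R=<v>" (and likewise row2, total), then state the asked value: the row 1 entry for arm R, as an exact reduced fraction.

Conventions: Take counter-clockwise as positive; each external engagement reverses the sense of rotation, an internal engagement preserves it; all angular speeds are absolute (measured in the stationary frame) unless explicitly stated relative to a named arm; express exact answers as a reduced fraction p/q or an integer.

topology: planetary set — G1 31T / G2 15T / G3 61T, arm = carrier (Willis)
superposition row 1 [locked train]: every member turns x
row 2 — arm fixed, fixed-axis ratios: sun y, ring −(31/61)·y, arm 0
boundary: total ω_sun = x + y = 0 and total ω_arm = x = 1  ⇒  y = -1, x = 1
row 2 ring = −(31/61)·(-1) = 31/61
totals (row 1 + row 2): sun 1 + (-1) = 0, ring 1 + 31/61 = 92/61, arm 1 + 0 = 1
asked cell (row1, arm) = 1

row1: w_G1=1 w_G3=1 w_R=1
row2: w_G1=-1 w_G3=31/61 w_R=0
total: w_G1=0 w_G3=92/61 w_R=1
asked value: 1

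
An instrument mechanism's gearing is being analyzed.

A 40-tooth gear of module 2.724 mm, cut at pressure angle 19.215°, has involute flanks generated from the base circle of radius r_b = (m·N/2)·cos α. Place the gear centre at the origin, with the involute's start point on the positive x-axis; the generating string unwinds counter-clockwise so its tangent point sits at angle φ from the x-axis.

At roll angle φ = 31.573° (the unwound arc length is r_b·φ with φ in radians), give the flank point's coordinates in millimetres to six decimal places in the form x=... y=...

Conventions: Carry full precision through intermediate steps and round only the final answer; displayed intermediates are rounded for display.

recognized (one wheel, involute flank): single-mesh tooth geometry, m = 2.724, N = 40
pitch radius r_p = m·N/2 = 2.724·40/2 = 54.480000
base radius r_b = r_p·cos α = 54.480000·cos 19.215° = 51.444932
roll angle φ = 31.573° = 0.55105280 rad
x = r_b·(cos φ + φ·sin φ) = 58.672763
y = r_b·(sin φ − φ·cos φ) = 2.783271

x=58.672763 y=2.783271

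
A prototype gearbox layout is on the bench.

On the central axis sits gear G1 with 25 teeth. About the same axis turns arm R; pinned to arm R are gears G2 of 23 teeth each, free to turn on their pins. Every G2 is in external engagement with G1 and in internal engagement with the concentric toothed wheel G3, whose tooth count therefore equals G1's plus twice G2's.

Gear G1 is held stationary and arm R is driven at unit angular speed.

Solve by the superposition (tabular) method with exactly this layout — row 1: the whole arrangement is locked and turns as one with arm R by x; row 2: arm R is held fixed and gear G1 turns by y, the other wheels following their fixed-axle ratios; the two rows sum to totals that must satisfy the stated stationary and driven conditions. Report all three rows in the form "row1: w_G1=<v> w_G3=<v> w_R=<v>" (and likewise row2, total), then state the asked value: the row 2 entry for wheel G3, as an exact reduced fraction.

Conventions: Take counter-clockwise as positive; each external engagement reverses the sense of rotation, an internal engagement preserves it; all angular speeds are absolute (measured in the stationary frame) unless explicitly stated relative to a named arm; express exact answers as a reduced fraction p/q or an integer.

class = planetary set [G3 = 25+2·23 = 71; Willis about the carrier]
row 1 (train locked, turned with arm): all members turn x
row 2: sun turns y, ring = −(25/71)·y, arm 0
boundary: total ω_sun = x + y = 0 and total ω_arm = x = 1  ⇒  y = -1, x = 1
row 2 ring = −(25/71)·(-1) = 25/71
totals (row 1 + row 2): sun 1 + (-1) = 0, ring 1 + 25/71 = 96/71, arm 1 + 0 = 1
asked cell (row2, ring) = 25/71

row1: w_G1=1 w_G3=1 w_R=1
row2: w_G1=-1 w_G3=25/71 w_R=0
total: w_G1=0 w_G3=96/71 w_R=1
asked value: 25/71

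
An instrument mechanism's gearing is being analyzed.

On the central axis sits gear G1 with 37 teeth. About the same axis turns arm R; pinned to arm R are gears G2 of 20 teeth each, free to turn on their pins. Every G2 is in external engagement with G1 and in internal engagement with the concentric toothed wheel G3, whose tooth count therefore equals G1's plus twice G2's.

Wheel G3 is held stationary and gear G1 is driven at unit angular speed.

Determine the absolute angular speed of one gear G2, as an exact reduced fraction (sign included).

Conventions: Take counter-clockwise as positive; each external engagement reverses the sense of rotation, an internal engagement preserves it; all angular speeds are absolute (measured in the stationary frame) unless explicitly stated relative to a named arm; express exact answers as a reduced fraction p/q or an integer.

-37/40

class = planetary set [G3 = 37+2·20 = 77; Willis about the carrier]
ring teeth: 37 + 2·20 = 77
37(ω_sun−ω_arm) = −77(ω_ring−ω_arm),  ω_ring = 0, ω_sun = 1
37(1−ω_arm) = −77(0−ω_arm)  ⇒  114·ω_arm = 37  ⇒  ω_arm = 37/114
sun–planet mesh: 37·(1−37/114) = −20·(ω_p−ω_arm)  ⇒  ω_p−ω_arm = -2849/2280
ω_p = 37/114 − 2849/2280 = -37/40
exact speed ratio = -37/40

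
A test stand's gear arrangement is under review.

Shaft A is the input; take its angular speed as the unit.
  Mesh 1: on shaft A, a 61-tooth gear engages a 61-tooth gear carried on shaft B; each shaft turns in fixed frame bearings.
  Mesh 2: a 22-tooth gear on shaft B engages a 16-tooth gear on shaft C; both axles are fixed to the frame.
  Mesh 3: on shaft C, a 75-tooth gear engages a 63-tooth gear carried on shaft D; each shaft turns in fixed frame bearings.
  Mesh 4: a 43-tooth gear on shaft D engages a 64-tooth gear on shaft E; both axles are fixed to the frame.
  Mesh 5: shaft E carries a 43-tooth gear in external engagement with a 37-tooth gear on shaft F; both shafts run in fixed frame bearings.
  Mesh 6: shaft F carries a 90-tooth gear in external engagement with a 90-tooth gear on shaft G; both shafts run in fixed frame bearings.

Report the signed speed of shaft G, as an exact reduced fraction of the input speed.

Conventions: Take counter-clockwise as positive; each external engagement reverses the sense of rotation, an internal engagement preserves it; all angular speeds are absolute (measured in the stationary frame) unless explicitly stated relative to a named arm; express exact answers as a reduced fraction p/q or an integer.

6-mesh fixed-axis compound train (all bearings frame-fixed)
mesh 1 [61T→61T]: |ω|/ω_in = 1×61/61 = 1, sense flips to −
mesh 2 [22T→16T]: |ω|/ω_in = 1×22/16 = 11/8, sense flips to +
mesh 3 [75T→63T]: |ω|/ω_in = (11/8)×75/63 = 275/168, sense flips to −
mesh 4 [43T→64T]: |ω|/ω_in = (275/168)×43/64 = 11825/10752, sense flips to +
mesh 5 [43T→37T]: |ω|/ω_in = (11825/10752)×43/37 = 508475/397824, sense flips to −
mesh 6 [90T→90T]: |ω|/ω_in = (508475/397824)×90/90 = 508475/397824, sense flips to +
signed output speed (× input speed) = 508475/397824

508475/397824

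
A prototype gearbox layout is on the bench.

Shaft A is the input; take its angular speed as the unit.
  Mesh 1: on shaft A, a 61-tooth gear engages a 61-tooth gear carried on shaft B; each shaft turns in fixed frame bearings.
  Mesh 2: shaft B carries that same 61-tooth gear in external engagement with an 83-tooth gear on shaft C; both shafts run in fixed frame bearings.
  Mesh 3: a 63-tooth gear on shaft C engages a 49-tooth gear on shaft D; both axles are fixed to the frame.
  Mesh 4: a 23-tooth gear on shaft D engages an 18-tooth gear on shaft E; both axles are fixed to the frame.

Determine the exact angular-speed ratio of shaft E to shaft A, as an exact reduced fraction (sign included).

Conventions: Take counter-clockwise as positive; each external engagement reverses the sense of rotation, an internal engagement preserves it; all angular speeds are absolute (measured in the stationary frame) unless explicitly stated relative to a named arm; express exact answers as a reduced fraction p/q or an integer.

1403/1162

class = fixed-axis compound train [4 meshes; 4 ratios multiply, 4 sense flips]
mesh 1 [61T→61T]: running ratio 1, sense −
mesh 2 [61T→83T]: running ratio 61/83, sense +
mesh 3 [63T→49T]: running ratio 549/581, sense −
mesh 4 [23T→18T]: running ratio 1403/1162, sense +
ω_out/ω_in = 1403/1162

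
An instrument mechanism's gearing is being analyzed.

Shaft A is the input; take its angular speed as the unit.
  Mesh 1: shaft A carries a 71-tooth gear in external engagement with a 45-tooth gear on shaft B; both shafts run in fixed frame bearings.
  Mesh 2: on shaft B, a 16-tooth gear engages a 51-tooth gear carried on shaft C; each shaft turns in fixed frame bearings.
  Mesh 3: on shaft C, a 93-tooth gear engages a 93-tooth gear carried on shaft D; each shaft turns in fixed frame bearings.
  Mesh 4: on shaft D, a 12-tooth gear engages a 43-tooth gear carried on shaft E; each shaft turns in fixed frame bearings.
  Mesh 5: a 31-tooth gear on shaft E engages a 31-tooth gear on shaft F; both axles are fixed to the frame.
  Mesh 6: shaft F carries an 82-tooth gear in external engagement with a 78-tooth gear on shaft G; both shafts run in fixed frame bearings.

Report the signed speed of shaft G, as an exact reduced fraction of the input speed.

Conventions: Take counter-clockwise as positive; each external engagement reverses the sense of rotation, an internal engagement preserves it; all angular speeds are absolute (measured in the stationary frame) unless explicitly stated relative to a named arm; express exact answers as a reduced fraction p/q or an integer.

186304/1282905

6-mesh fixed-axis compound train (all bearings frame-fixed)
mesh 1 [71T→45T]: |ω|/ω_in = 1×71/45 = 71/45, sense flips to −
mesh 2 [16T→51T]: |ω|/ω_in = (71/45)×16/51 = 1136/2295, sense flips to +
mesh 3 [93T→93T]: |ω|/ω_in = (1136/2295)×93/93 = 1136/2295, sense flips to −
mesh 4 [12T→43T]: |ω|/ω_in = (1136/2295)×12/43 = 4544/32895, sense flips to +
mesh 5 [31T→31T]: |ω|/ω_in = (4544/32895)×31/31 = 4544/32895, sense flips to −
mesh 6 [82T→78T]: |ω|/ω_in = (4544/32895)×82/78 = 186304/1282905, sense flips to +
signed output speed (× input speed) = 186304/1282905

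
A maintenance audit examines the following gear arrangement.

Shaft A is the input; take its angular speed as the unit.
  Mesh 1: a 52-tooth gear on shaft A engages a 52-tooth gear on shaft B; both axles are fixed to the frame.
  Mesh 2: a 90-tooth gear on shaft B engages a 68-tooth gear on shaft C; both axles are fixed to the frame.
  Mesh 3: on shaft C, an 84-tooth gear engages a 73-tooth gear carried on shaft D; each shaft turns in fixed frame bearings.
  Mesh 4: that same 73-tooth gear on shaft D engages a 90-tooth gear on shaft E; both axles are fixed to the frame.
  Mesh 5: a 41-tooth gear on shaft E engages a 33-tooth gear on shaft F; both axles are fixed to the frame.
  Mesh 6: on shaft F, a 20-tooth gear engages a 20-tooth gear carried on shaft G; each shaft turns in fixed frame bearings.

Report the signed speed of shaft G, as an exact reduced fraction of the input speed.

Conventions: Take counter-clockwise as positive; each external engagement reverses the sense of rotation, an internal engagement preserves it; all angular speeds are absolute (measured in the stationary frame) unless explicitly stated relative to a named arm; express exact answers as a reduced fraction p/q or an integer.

6-mesh fixed-axis compound train (all bearings frame-fixed)
mesh 1 [52T→52T]: |ω|/ω_in = 1×52/52 = 1, sense flips to −
mesh 2 [90T→68T]: |ω|/ω_in = 1×90/68 = 45/34, sense flips to +
mesh 3 [84T→73T]: |ω|/ω_in = (45/34)×84/73 = 1890/1241, sense flips to −
mesh 4 [73T→90T]: |ω|/ω_in = (1890/1241)×73/90 = 21/17, sense flips to +
mesh 5 [41T→33T]: |ω|/ω_in = (21/17)×41/33 = 287/187, sense flips to −
mesh 6 [20T→20T]: |ω|/ω_in = (287/187)×20/20 = 287/187, sense flips to +
signed output speed (× input speed) = 287/187

287/187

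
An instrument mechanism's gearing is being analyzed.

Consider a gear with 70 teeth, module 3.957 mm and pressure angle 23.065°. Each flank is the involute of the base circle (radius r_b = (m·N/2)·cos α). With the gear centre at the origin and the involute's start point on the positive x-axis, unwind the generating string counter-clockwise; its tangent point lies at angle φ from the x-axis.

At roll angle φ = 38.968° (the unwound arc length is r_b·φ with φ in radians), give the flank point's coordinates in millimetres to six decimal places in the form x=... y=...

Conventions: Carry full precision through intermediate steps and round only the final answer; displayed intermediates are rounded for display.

x=153.573180 y=12.754471

single-mesh involute tooth geometry (70T wheel at module 3.957)
pitch radius r_p = m·N/2 = 3.957·70/2 = 138.495000
base radius r_b = r_p·cos α = 138.495000·cos 23.065° = 127.423847
roll angle φ = 38.968° = 0.68011990 rad
x = r_b·(cos φ + φ·sin φ) = 153.573180
y = r_b·(sin φ − φ·cos φ) = 12.754471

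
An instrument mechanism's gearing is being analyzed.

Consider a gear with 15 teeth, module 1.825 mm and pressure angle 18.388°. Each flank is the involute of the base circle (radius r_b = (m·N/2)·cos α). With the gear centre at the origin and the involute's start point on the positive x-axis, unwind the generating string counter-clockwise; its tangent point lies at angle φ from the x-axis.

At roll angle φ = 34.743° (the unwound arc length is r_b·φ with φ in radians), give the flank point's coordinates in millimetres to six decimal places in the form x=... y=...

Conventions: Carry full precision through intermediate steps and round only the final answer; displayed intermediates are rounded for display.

single-mesh involute tooth geometry (15T wheel at module 1.825)
pitch radius r_p = m·N/2 = 1.825·15/2 = 13.687500
base radius r_b = r_p·cos α = 13.687500·cos 18.388° = 12.988645
roll angle φ = 34.743° = 0.60637974 rad
x = r_b·(cos φ + φ·sin φ) = 15.161518
y = r_b·(sin φ − φ·cos φ) = 0.930300

x=15.161518 y=0.930300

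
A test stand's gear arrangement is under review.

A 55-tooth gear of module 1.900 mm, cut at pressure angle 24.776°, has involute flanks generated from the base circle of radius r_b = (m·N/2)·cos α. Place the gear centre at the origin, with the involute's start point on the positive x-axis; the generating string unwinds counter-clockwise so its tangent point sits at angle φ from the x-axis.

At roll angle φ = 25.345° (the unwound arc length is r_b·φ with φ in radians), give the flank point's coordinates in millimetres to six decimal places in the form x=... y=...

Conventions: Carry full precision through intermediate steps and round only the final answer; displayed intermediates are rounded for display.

x=51.857454 y=1.342194

single-mesh involute tooth geometry (55T wheel at module 1.900)
pitch radius r_p = m·N/2 = 1.900·55/2 = 52.250000
base radius r_b = r_p·cos α = 52.250000·cos 24.776° = 47.440549
roll angle φ = 25.345° = 0.44235370 rad
x = r_b·(cos φ + φ·sin φ) = 51.857454
y = r_b·(sin φ − φ·cos φ) = 1.342194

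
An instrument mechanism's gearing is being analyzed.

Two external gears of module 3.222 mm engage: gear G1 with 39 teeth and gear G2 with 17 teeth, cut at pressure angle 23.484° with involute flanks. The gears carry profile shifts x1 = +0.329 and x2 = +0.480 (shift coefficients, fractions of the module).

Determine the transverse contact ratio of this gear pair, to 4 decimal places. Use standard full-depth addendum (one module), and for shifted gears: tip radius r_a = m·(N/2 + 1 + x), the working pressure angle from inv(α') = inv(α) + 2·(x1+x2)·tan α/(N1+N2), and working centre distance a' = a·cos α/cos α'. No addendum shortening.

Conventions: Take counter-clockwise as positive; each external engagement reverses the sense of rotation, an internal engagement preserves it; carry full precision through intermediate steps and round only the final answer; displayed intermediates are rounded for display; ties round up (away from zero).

1.3755

topology: single-mesh involute geometry — m = 3.222, 39T/17T pair
base radii: r_b1 = 57.624961, r_b2 = 25.118573
tip radii: r_a1 = 67.111038, r_a2 = 32.155560
inv(α') = inv(23.484°) + 2·(+0.329+0.480)·tan α/(39+17) = 0.03716062  ⇒  α' = 26.74881°
a' = a·cos α / cos α' = 90.2160·cos 23.484°/cos 26.74881° = 92.659144
action lengths: √(r_a1²−r_b1²) = 34.398478, √(r_a2²−r_b2²) = 20.075790
base pitch p_b = π·m·cos α = 9.283803
CR = (34.398478 + 20.075790 − 92.659144·sin 26.74881°)/9.283803 = 1.375541
contact ratio ≈ 1.3755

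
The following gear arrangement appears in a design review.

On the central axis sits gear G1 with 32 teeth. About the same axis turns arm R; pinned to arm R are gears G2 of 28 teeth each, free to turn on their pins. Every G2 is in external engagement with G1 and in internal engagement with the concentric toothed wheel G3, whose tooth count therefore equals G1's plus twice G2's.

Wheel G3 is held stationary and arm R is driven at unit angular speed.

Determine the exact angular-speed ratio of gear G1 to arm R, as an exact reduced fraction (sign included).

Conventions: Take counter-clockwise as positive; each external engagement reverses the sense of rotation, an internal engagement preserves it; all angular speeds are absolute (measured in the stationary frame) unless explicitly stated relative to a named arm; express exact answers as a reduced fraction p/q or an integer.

class = planetary set [G3 = 32+2·28 = 88; Willis about the carrier]
ring teeth: 32 + 2·28 = 88
32(ω_sun−ω_arm) = −88(ω_ring−ω_arm),  ω_ring = 0, ω_arm = 1
ω_sun = 1 − (88/32)(0−1) = 15/4
ω_out/ω_in = 15/4

15/4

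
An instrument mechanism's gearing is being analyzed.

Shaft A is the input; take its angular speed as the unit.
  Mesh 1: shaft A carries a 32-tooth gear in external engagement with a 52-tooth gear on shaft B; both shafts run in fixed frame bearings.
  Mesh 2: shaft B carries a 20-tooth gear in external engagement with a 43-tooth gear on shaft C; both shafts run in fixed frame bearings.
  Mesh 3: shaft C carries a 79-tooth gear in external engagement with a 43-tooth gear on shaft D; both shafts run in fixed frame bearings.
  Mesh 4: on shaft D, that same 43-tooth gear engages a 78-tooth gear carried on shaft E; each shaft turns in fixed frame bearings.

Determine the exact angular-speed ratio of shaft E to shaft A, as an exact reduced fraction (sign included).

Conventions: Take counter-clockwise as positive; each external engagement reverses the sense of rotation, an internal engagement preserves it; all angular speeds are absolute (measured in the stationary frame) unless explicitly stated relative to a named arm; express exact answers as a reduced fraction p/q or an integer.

class = fixed-axis compound train [4 meshes; 4 ratios multiply, 4 sense flips]
mesh 1 [32T→52T]: running ratio 8/13, sense −
mesh 2 [20T→43T]: running ratio 160/559, sense +
mesh 3 [79T→43T]: running ratio 12640/24037, sense −
mesh 4 [43T→78T]: running ratio 6320/21801, sense +
ω_out/ω_in = 6320/21801

6320/21801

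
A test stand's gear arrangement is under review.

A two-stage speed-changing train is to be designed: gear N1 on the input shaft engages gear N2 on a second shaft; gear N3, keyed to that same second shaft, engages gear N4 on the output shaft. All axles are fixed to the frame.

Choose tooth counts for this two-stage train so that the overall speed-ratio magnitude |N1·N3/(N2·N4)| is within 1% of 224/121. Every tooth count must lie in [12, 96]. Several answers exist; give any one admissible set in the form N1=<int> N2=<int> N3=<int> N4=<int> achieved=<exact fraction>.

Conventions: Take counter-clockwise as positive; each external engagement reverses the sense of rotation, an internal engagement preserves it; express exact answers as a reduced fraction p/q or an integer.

design class (target 224/121): fixed-axis compound train
target = 224/121 in lowest terms: an exact hit needs N1·N3 = k·224 and N2·N4 = k·121 for one integer k, every count in [12, 96]; additionally prefer no 1:1 stage (N1 ≠ N2, N3 ≠ N4)
k = 1…3: no 1:1-free in-range split of k·224 and k·121 into factor pairs; take k = 4
k = 4: N1·N3 = 896 = 14·64, N2·N4 = 484 = 22·22
achieved = 14·64/(22·22) = 224/121; |achieved − target| = 0 ≤ 56/3025 ✓

N1=14 N2=22 N3=64 N4=22 achieved=224/121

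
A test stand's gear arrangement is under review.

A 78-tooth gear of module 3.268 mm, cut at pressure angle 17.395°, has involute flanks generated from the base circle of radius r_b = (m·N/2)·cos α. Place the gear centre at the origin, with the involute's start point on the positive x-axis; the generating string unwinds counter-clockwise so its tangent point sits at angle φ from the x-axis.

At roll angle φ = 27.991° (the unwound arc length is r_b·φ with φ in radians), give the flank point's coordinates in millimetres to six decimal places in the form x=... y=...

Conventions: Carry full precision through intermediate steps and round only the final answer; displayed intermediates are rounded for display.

x=135.282286 y=4.615106

class = single-mesh tooth geometry [base-circle involute, m = 3.268, 78T]
pitch radius r_p = m·N/2 = 3.268·78/2 = 127.452000
base radius r_b = r_p·cos α = 127.452000·cos 17.395° = 121.623164
roll angle φ = 27.991° = 0.48853511 rad
x = r_b·(cos φ + φ·sin φ) = 135.282286
y = r_b·(sin φ − φ·cos φ) = 4.615106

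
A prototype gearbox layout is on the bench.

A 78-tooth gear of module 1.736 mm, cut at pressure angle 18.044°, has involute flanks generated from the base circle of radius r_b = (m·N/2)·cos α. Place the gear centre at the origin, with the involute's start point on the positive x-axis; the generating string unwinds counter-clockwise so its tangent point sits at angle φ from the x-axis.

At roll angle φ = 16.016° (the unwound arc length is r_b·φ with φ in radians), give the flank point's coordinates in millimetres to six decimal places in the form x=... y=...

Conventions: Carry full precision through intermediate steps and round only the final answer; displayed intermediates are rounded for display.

recognized (one wheel, involute flank): single-mesh tooth geometry, m = 1.736, N = 78
pitch radius r_p = m·N/2 = 1.736·78/2 = 67.704000
base radius r_b = r_p·cos α = 67.704000·cos 18.044° = 64.374245
roll angle φ = 16.016° = 0.27953193 rad
x = r_b·(cos φ + φ·sin φ) = 66.840368
y = r_b·(sin φ − φ·cos φ) = 0.465037

x=66.840368 y=0.465037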